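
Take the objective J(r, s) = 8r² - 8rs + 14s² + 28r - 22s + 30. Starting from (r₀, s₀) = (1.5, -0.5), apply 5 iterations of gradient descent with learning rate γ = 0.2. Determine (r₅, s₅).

(-4375.12464, 8718.732)

∇J = (16r - 8s + 28, -8r + 28s - 22)
Step 1: at (1.5, -0.5), ∇J = (56, -48) → (1.5, -0.5) − 0.2·(56, -48) = (-9.7, 9.1)
Step 2: at (-9.7, 9.1), ∇J = (-200, 310.4) → (-9.7, 9.1) − 0.2·(-200, 310.4) = (30.3, -52.98)
Step 3: at (30.3, -52.98), ∇J = (936.64, -1747.84) → (30.3, -52.98) − 0.2·(936.64, -1747.84) = (-157.028, 296.588)
Step 4: at (-157.028, 296.588), ∇J = (-4857.152, 9538.688) → (-157.028, 296.588) − 0.2·(-4857.152, 9538.688) = (814.4024, -1611.1496)
Step 5: at (814.4024, -1611.1496), ∇J = (25947.6352, -51649.408) → (814.4024, -1611.1496) − 0.2·(25947.6352, -51649.408) = (-4375.12464, 8718.732)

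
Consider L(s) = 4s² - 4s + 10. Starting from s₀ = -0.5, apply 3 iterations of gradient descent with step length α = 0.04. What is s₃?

L′(s) = 8s - 4
Step 1: L′(-0.5) = -8; s₁ = -0.5 − 0.04·(-8) = -0.18
Step 2: L′(-0.18) = -5.44; s₂ = -0.18 − 0.04·(-5.44) = 0.0376
Step 3: L′(0.0376) = -3.6992; s₃ = 0.0376 − 0.04·(-3.6992) = 0.185568

0.185568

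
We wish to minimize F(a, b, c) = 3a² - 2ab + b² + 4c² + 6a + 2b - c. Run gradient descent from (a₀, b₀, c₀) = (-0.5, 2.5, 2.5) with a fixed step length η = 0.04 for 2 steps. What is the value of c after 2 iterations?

1.2232

∇F = (6a - 2b + 6, -2a + 2b + 2, 8c - 1)
(a₁, b₁, c₁) = (-0.5, 2.5, 2.5) − 0.04·(-2, 8, 19) = (-0.42, 2.18, 1.74)
(a₂, b₂, c₂) = (-0.42, 2.18, 1.74) − 0.04·(-0.88, 7.2, 12.92) = (-0.3848, 1.892, 1.2232)
c = 1.2232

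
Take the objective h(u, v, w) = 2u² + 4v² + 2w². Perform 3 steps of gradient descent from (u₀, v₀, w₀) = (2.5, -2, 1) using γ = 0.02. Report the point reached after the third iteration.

∇h = (4u, 8v, 4w)
(u₁, v₁, w₁) = (2.5, -2, 1) − 0.02·(10, -16, 4) = (2.3, -1.68, 0.92)
(u₂, v₂, w₂) = (2.3, -1.68, 0.92) − 0.02·(9.2, -13.44, 3.68) = (2.116, -1.4112, 0.8464)
(u₃, v₃, w₃) = (2.116, -1.4112, 0.8464) − 0.02·(8.464, -11.2896, 3.3856) = (1.94672, -1.185408, 0.778688)

(1.94672, -1.185408, 0.778688)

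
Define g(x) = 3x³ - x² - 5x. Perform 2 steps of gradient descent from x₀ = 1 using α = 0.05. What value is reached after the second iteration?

g′(x) = 9x² - 2x - 5
x₁ = 1 − 0.05·2 = 0.9
x₂ = 0.9 − 0.05·0.49 = 0.8755

0.8755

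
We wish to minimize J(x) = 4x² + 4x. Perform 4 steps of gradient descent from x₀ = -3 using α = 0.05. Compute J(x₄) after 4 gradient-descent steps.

-0.580096

J′(x) = 8x + 4
x₁ = -3 − 0.05·(-20) = -2
x₂ = -2 − 0.05·(-12) = -1.4
x₃ = -1.4 − 0.05·(-7.2) = -1.04
x₄ = -1.04 − 0.05·(-4.32) = -0.824
J(-0.824) = -0.580096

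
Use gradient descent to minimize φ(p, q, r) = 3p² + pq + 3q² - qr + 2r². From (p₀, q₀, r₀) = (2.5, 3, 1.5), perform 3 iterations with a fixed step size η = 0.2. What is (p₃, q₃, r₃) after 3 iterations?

∇φ = (6p + q, p + 6q - r, -q + 4r)
Step 1: at (2.5, 3, 1.5), ∇φ = (18, 19, 3) → (2.5, 3, 1.5) − 0.2·(18, 19, 3) = (-1.1, -0.8, 0.9)
Step 2: at (-1.1, -0.8, 0.9), ∇φ = (-7.4, -6.8, 4.4) → (-1.1, -0.8, 0.9) − 0.2·(-7.4, -6.8, 4.4) = (0.38, 0.56, 0.02)
Step 3: at (0.38, 0.56, 0.02), ∇φ = (2.84, 3.72, -0.48) → (0.38, 0.56, 0.02) − 0.2·(2.84, 3.72, -0.48) = (-0.188, -0.184, 0.116)

(-0.188, -0.184, 0.116)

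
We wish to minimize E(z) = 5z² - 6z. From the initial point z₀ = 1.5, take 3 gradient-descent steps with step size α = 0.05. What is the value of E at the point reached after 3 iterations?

-1.73671875

E′(z) = 10z - 6
z₁ = 1.5 − 0.05·9 = 1.05
z₂ = 1.05 − 0.05·4.5 = 0.825
z₃ = 0.825 − 0.05·2.25 = 0.7125
E(0.7125) = -1.73671875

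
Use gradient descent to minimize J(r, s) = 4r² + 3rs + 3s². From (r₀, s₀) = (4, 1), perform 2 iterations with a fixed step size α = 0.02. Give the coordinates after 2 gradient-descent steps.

∇J = (8r + 3s, 3r + 6s)
Step 1: at (4, 1), ∇J = (35, 18) → (4, 1) − 0.02·(35, 18) = (3.3, 0.64)
Step 2: at (3.3, 0.64), ∇J = (28.32, 13.74) → (3.3, 0.64) − 0.02·(28.32, 13.74) = (2.7336, 0.3652)

(2.7336, 0.3652)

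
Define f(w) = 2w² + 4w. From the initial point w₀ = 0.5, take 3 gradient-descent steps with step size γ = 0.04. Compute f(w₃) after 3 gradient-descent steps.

-0.419158857728

f′(w) = 4w + 4
Step 1: f′(0.5) = 6; w₁ = 0.5 − 0.04·6 = 0.26
Step 2: f′(0.26) = 5.04; w₂ = 0.26 − 0.04·5.04 = 0.0584
Step 3: f′(0.0584) = 4.2336; w₃ = 0.0584 − 0.04·4.2336 = -0.110944
f(-0.110944) = -0.419158857728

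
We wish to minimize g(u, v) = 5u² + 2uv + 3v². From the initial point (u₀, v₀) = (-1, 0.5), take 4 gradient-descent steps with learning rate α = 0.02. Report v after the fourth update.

0.39860864

∇g = (10u + 2v, 2u + 6v)
(u₁, v₁) = (-1, 0.5) − 0.02·(-9, 1) = (-0.82, 0.48)
(u₂, v₂) = (-0.82, 0.48) − 0.02·(-7.24, 1.24) = (-0.6752, 0.4552)
(u₃, v₃) = (-0.6752, 0.4552) − 0.02·(-5.8416, 1.3808) = (-0.558368, 0.427584)
(u₄, v₄) = (-0.558368, 0.427584) − 0.02·(-4.728512, 1.448768) = (-0.46379776, 0.39860864)
v = 0.39860864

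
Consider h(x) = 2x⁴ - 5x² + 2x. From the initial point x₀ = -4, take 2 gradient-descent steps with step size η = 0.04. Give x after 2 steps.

-1016.73344

h′(x) = 8x³ - 10x + 2
x₁ = -4 − 0.04·(-470) = 14.8
x₂ = 14.8 − 0.04·25788.336 = -1016.73344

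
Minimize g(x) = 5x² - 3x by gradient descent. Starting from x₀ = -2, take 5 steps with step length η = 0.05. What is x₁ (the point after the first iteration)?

g′(x) = 10x - 3
x₁ = -2 − 0.05·(-23) = -0.85

-0.85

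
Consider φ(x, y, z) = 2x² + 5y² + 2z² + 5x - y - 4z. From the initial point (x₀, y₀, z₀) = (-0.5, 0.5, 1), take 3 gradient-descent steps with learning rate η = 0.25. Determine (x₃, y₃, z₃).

(-1.25, -1.25, 1)

∇φ = (4x + 5, 10y - 1, 4z - 4)
Step 1: at (-0.5, 0.5, 1), ∇φ = (3, 4, 0) → (-0.5, 0.5, 1) − 0.25·(3, 4, 0) = (-1.25, -0.5, 1)
Step 2: at (-1.25, -0.5, 1), ∇φ = (0, -6, 0) → (-1.25, -0.5, 1) − 0.25·(0, -6, 0) = (-1.25, 1, 1)
Step 3: at (-1.25, 1, 1), ∇φ = (0, 9, 0) → (-1.25, 1, 1) − 0.25·(0, 9, 0) = (-1.25, -1.25, 1)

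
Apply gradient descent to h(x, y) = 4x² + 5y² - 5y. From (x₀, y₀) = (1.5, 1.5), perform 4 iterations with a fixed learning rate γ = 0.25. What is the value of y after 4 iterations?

∇h = (8x, 10y - 5)
Step 1: at (1.5, 1.5), ∇h = (12, 10) → (1.5, 1.5) − 0.25·(12, 10) = (-1.5, -1)
Step 2: at (-1.5, -1), ∇h = (-12, -15) → (-1.5, -1) − 0.25·(-12, -15) = (1.5, 2.75)
Step 3: at (1.5, 2.75), ∇h = (12, 22.5) → (1.5, 2.75) − 0.25·(12, 22.5) = (-1.5, -2.875)
Step 4: at (-1.5, -2.875), ∇h = (-12, -33.75) → (-1.5, -2.875) − 0.25·(-12, -33.75) = (1.5, 5.5625)
y = 5.5625

5.5625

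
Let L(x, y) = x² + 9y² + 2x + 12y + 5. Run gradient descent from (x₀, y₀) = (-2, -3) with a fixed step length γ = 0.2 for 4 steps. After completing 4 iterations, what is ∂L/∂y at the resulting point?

-1919.2992

∇L = (2x + 2, 18y + 12)
Step 1: at (-2, -3), ∇L = (-2, -42) → (-2, -3) − 0.2·(-2, -42) = (-1.6, 5.4)
Step 2: at (-1.6, 5.4), ∇L = (-1.2, 109.2) → (-1.6, 5.4) − 0.2·(-1.2, 109.2) = (-1.36, -16.44)
Step 3: at (-1.36, -16.44), ∇L = (-0.72, -283.92) → (-1.36, -16.44) − 0.2·(-0.72, -283.92) = (-1.216, 40.344)
Step 4: at (-1.216, 40.344), ∇L = (-0.432, 738.192) → (-1.216, 40.344) − 0.2·(-0.432, 738.192) = (-1.1296, -107.2944)
∂L/∂y at (-1.1296, -107.2944) = -1919.2992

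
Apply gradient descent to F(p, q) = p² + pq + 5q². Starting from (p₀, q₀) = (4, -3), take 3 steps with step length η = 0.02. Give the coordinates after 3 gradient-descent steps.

(3.683096, -1.725472)

∇F = (2p + q, p + 10q)
(p₁, q₁) = (4, -3) − 0.02·(5, -26) = (3.9, -2.48)
(p₂, q₂) = (3.9, -2.48) − 0.02·(5.32, -20.9) = (3.7936, -2.062)
(p₃, q₃) = (3.7936, -2.062) − 0.02·(5.5252, -16.8264) = (3.683096, -1.725472)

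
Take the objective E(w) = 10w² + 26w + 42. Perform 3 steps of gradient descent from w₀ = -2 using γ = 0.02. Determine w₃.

E′(w) = 20w + 26
Step 1: E′(-2) = -14; w₁ = -2 − 0.02·(-14) = -1.72
Step 2: E′(-1.72) = -8.4; w₂ = -1.72 − 0.02·(-8.4) = -1.552
Step 3: E′(-1.552) = -5.04; w₃ = -1.552 − 0.02·(-5.04) = -1.4512

-1.4512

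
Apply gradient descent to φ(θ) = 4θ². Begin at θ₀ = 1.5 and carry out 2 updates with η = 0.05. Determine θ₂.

φ′(θ) = 8θ
Step 1: φ′(1.5) = 12; θ₁ = 1.5 − 0.05·12 = 0.9
Step 2: φ′(0.9) = 7.2; θ₂ = 0.9 − 0.05·7.2 = 0.54

0.54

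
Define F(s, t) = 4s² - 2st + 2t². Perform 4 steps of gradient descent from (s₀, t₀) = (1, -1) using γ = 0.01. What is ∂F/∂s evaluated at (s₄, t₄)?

6.78579872

∇F = (8s - 2t, -2s + 4t)
(s₁, t₁) = (1, -1) − 0.01·(10, -6) = (0.9, -0.94)
(s₂, t₂) = (0.9, -0.94) − 0.01·(9.08, -5.56) = (0.8092, -0.8844)
(s₃, t₃) = (0.8092, -0.8844) − 0.01·(8.2424, -5.156) = (0.726776, -0.83284)
(s₄, t₄) = (0.726776, -0.83284) − 0.01·(7.479888, -4.784912) = (0.65197712, -0.78499088)
∂F/∂s at (0.65197712, -0.78499088) = 6.78579872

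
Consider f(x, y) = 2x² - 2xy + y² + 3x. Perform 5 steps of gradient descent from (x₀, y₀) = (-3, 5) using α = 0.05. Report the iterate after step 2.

∇f = (4x - 2y + 3, -2x + 2y)
(x₁, y₁) = (-3, 5) − 0.05·(-19, 16) = (-2.05, 4.2)
(x₂, y₂) = (-2.05, 4.2) − 0.05·(-13.6, 12.5) = (-1.37, 3.575)

(-1.37, 3.575)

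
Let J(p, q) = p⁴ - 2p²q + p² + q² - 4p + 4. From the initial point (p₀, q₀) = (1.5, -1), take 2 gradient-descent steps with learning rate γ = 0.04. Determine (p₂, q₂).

(0.69897984, -0.634592)

∇J = (4p³ - 4pq + 2p - 4, -2p² + 2q)
(p₁, q₁) = (1.5, -1) − 0.04·(18.5, -6.5) = (0.76, -0.74)
(p₂, q₂) = (0.76, -0.74) − 0.04·(1.525504, -2.6352) = (0.69897984, -0.634592)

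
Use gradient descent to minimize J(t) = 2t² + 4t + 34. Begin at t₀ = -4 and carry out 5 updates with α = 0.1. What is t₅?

-1.23328

J′(t) = 4t + 4
t₁ = -4 − 0.1·(-12) = -2.8
t₂ = -2.8 − 0.1·(-7.2) = -2.08
t₃ = -2.08 − 0.1·(-4.32) = -1.648
t₄ = -1.648 − 0.1·(-2.592) = -1.3888
t₅ = -1.3888 − 0.1·(-1.5552) = -1.23328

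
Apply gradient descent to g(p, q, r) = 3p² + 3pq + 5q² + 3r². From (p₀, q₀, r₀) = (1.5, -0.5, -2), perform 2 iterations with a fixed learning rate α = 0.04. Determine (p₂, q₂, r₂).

(0.9696, -0.432, -1.1552)

∇g = (6p + 3q, 3p + 10q, 6r)
(p₁, q₁, r₁) = (1.5, -0.5, -2) − 0.04·(7.5, -0.5, -12) = (1.2, -0.48, -1.52)
(p₂, q₂, r₂) = (1.2, -0.48, -1.52) − 0.04·(5.76, -1.2, -9.12) = (0.9696, -0.432, -1.1552)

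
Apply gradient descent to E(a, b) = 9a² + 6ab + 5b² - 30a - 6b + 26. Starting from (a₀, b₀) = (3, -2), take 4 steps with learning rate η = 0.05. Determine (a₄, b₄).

(2.0016, -0.8144)

∇E = (18a + 6b - 30, 6a + 10b - 6)
(a₁, b₁) = (3, -2) − 0.05·(12, -8) = (2.4, -1.6)
(a₂, b₂) = (2.4, -1.6) − 0.05·(3.6, -7.6) = (2.22, -1.22)
(a₃, b₃) = (2.22, -1.22) − 0.05·(2.64, -4.88) = (2.088, -0.976)
(a₄, b₄) = (2.088, -0.976) − 0.05·(1.728, -3.232) = (2.0016, -0.8144)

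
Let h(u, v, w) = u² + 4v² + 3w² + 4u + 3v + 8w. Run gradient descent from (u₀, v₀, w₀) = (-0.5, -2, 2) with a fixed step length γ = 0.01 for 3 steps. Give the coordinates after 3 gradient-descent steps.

(-0.588212, -1.640368, 1.43528)

∇h = (2u + 4, 8v + 3, 6w + 8)
Step 1: at (-0.5, -2, 2), ∇h = (3, -13, 20) → (-0.5, -2, 2) − 0.01·(3, -13, 20) = (-0.53, -1.87, 1.8)
Step 2: at (-0.53, -1.87, 1.8), ∇h = (2.94, -11.96, 18.8) → (-0.53, -1.87, 1.8) − 0.01·(2.94, -11.96, 18.8) = (-0.5594, -1.7504, 1.612)
Step 3: at (-0.5594, -1.7504, 1.612), ∇h = (2.8812, -11.0032, 17.672) → (-0.5594, -1.7504, 1.612) − 0.01·(2.8812, -11.0032, 17.672) = (-0.588212, -1.640368, 1.43528)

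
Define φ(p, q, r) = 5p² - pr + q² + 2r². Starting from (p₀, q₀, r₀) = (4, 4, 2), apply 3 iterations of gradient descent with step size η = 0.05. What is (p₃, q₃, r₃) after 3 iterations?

∇φ = (10p - r, 2q, -p + 4r)
(p₁, q₁, r₁) = (4, 4, 2) − 0.05·(38, 8, 4) = (2.1, 3.6, 1.8)
(p₂, q₂, r₂) = (2.1, 3.6, 1.8) − 0.05·(19.2, 7.2, 5.1) = (1.14, 3.24, 1.545)
(p₃, q₃, r₃) = (1.14, 3.24, 1.545) − 0.05·(9.855, 6.48, 5.04) = (0.64725, 2.916, 1.293)

(0.64725, 2.916, 1.293)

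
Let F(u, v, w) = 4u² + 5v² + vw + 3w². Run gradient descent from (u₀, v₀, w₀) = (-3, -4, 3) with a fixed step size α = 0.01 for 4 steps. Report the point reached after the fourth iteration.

(-2.14917888, -2.71990004, 2.46845643)

∇F = (8u, 10v + w, v + 6w)
Step 1: at (-3, -4, 3), ∇F = (-24, -37, 14) → (-3, -4, 3) − 0.01·(-24, -37, 14) = (-2.76, -3.63, 2.86)
Step 2: at (-2.76, -3.63, 2.86), ∇F = (-22.08, -33.44, 13.53) → (-2.76, -3.63, 2.86) − 0.01·(-22.08, -33.44, 13.53) = (-2.5392, -3.2956, 2.7247)
Step 3: at (-2.5392, -3.2956, 2.7247), ∇F = (-20.3136, -30.2313, 13.0526) → (-2.5392, -3.2956, 2.7247) − 0.01·(-20.3136, -30.2313, 13.0526) = (-2.336064, -2.993287, 2.594174)
Step 4: at (-2.336064, -2.993287, 2.594174), ∇F = (-18.688512, -27.338696, 12.571757) → (-2.336064, -2.993287, 2.594174) − 0.01·(-18.688512, -27.338696, 12.571757) = (-2.14917888, -2.71990004, 2.46845643)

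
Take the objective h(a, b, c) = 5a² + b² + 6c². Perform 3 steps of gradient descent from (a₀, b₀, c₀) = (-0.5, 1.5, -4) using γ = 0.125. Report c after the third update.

∇h = (10a, 2b, 12c)
Step 1: at (-0.5, 1.5, -4), ∇h = (-5, 3, -48) → (-0.5, 1.5, -4) − 0.125·(-5, 3, -48) = (0.125, 1.125, 2)
Step 2: at (0.125, 1.125, 2), ∇h = (1.25, 2.25, 24) → (0.125, 1.125, 2) − 0.125·(1.25, 2.25, 24) = (-0.03125, 0.84375, -1)
Step 3: at (-0.03125, 0.84375, -1), ∇h = (-0.3125, 1.6875, -12) → (-0.03125, 0.84375, -1) − 0.125·(-0.3125, 1.6875, -12) = (0.0078125, 0.6328125, 0.5)
c = 0.5

0.5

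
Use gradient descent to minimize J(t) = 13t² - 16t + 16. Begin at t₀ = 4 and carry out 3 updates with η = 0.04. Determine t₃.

J′(t) = 26t - 16
t₁ = 4 − 0.04·88 = 0.48
t₂ = 0.48 − 0.04·(-3.52) = 0.6208
t₃ = 0.6208 − 0.04·0.1408 = 0.615168

0.615168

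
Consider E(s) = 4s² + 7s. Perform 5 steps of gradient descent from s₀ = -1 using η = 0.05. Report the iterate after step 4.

E′(s) = 8s + 7
Step 1: E′(-1) = -1; s₁ = -1 − 0.05·(-1) = -0.95
Step 2: E′(-0.95) = -0.6; s₂ = -0.95 − 0.05·(-0.6) = -0.92
Step 3: E′(-0.92) = -0.36; s₃ = -0.92 − 0.05·(-0.36) = -0.902
Step 4: E′(-0.902) = -0.216; s₄ = -0.902 − 0.05·(-0.216) = -0.8912

-0.8912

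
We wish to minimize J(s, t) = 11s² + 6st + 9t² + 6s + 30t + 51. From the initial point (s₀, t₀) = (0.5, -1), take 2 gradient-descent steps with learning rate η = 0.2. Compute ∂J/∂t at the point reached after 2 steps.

∇J = (22s + 6t + 6, 6s + 18t + 30)
Step 1: at (0.5, -1), ∇J = (11, 15) → (0.5, -1) − 0.2·(11, 15) = (-1.7, -4)
Step 2: at (-1.7, -4), ∇J = (-55.4, -52.2) → (-1.7, -4) − 0.2·(-55.4, -52.2) = (9.38, 6.44)
∂J/∂t at (9.38, 6.44) = 202.2

202.2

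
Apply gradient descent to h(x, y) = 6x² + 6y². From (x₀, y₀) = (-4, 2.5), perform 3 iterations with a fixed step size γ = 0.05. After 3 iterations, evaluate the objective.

∇h = (12x, 12y)
Step 1: at (-4, 2.5), ∇h = (-48, 30) → (-4, 2.5) − 0.05·(-48, 30) = (-1.6, 1)
Step 2: at (-1.6, 1), ∇h = (-19.2, 12) → (-1.6, 1) − 0.05·(-19.2, 12) = (-0.64, 0.4)
Step 3: at (-0.64, 0.4), ∇h = (-7.68, 4.8) → (-0.64, 0.4) − 0.05·(-7.68, 4.8) = (-0.256, 0.16)
h(-0.256, 0.16) = 0.546816

0.546816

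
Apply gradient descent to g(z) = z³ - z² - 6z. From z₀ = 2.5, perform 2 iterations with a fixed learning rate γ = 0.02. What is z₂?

2.2288585

g′(z) = 3z² - 2z - 6
Step 1: g′(2.5) = 7.75; z₁ = 2.5 − 0.02·7.75 = 2.345
Step 2: g′(2.345) = 5.807075; z₂ = 2.345 − 0.02·5.807075 = 2.2288585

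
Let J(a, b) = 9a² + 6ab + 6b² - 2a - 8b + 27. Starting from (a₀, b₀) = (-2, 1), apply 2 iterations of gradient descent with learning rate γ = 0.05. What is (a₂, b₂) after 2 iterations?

∇J = (18a + 6b - 2, 6a + 12b - 8)
Step 1: at (-2, 1), ∇J = (-32, -8) → (-2, 1) − 0.05·(-32, -8) = (-0.4, 1.4)
Step 2: at (-0.4, 1.4), ∇J = (-0.8, 6.4) → (-0.4, 1.4) − 0.05·(-0.8, 6.4) = (-0.36, 1.08)

(-0.36, 1.08)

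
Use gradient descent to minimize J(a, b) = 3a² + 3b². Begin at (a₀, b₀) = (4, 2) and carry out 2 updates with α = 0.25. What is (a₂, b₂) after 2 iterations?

∇J = (6a, 6b)
Step 1: at (4, 2), ∇J = (24, 12) → (4, 2) − 0.25·(24, 12) = (-2, -1)
Step 2: at (-2, -1), ∇J = (-12, -6) → (-2, -1) − 0.25·(-12, -6) = (1, 0.5)

(1, 0.5)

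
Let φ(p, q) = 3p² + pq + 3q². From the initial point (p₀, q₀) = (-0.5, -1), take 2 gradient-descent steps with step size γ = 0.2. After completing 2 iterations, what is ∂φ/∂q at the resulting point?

∇φ = (6p + q, p + 6q)
Step 1: at (-0.5, -1), ∇φ = (-4, -6.5) → (-0.5, -1) − 0.2·(-4, -6.5) = (0.3, 0.3)
Step 2: at (0.3, 0.3), ∇φ = (2.1, 2.1) → (0.3, 0.3) − 0.2·(2.1, 2.1) = (-0.12, -0.12)
∂φ/∂q at (-0.12, -0.12) = -0.84

-0.84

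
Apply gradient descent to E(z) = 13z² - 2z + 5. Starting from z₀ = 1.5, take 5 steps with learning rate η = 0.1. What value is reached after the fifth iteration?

-14.84512

E′(z) = 26z - 2
Step 1: E′(1.5) = 37; z₁ = 1.5 − 0.1·37 = -2.2
Step 2: E′(-2.2) = -59.2; z₂ = -2.2 − 0.1·(-59.2) = 3.72
Step 3: E′(3.72) = 94.72; z₃ = 3.72 − 0.1·94.72 = -5.752
Step 4: E′(-5.752) = -151.552; z₄ = -5.752 − 0.1·(-151.552) = 9.4032
Step 5: E′(9.4032) = 242.4832; z₅ = 9.4032 − 0.1·242.4832 = -14.84512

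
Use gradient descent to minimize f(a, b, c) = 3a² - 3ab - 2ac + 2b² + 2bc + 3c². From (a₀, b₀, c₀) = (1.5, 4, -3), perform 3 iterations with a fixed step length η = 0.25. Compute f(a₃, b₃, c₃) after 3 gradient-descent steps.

26.6925048828125

∇f = (6a - 3b - 2c, -3a + 4b + 2c, -2a + 2b + 6c)
Step 1: at (1.5, 4, -3), ∇f = (3, 5.5, -13) → (1.5, 4, -3) − 0.25·(3, 5.5, -13) = (0.75, 2.625, 0.25)
Step 2: at (0.75, 2.625, 0.25), ∇f = (-3.875, 8.75, 5.25) → (0.75, 2.625, 0.25) − 0.25·(-3.875, 8.75, 5.25) = (1.71875, 0.4375, -1.0625)
Step 3: at (1.71875, 0.4375, -1.0625), ∇f = (11.125, -5.53125, -8.9375) → (1.71875, 0.4375, -1.0625) − 0.25·(11.125, -5.53125, -8.9375) = (-1.0625, 1.8203125, 1.171875)
f(-1.0625, 1.8203125, 1.171875) = 26.6925048828125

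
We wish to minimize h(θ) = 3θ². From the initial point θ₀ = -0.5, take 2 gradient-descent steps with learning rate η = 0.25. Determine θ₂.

h′(θ) = 6θ
Step 1: h′(-0.5) = -3; θ₁ = -0.5 − 0.25·(-3) = 0.25
Step 2: h′(0.25) = 1.5; θ₂ = 0.25 − 0.25·1.5 = -0.125

-0.125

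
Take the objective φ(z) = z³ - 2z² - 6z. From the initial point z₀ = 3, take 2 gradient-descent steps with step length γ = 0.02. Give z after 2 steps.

φ′(z) = 3z² - 4z - 6
z₁ = 3 − 0.02·9 = 2.82
z₂ = 2.82 − 0.02·6.5772 = 2.688456

2.688456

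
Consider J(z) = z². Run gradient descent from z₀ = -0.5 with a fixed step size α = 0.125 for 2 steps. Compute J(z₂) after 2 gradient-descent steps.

0.0791015625

J′(z) = 2z
z₁ = -0.5 − 0.125·(-1) = -0.375
z₂ = -0.375 − 0.125·(-0.75) = -0.28125
J(-0.28125) = 0.0791015625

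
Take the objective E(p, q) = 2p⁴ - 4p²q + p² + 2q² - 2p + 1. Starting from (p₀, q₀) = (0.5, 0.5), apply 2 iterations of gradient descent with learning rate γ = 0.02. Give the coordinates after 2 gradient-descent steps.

∇E = (8p³ - 8pq + 2p - 2, -4p² + 4q)
(p₁, q₁) = (0.5, 0.5) − 0.02·(-2, 1) = (0.54, 0.48)
(p₂, q₂) = (0.54, 0.48) − 0.02·(-1.733888, 0.7536) = (0.57467776, 0.464928)

(0.57467776, 0.464928)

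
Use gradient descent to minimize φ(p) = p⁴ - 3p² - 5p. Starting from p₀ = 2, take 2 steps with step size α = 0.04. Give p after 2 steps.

1.49696

φ′(p) = 4p³ - 6p - 5
p₁ = 2 − 0.04·15 = 1.4
p₂ = 1.4 − 0.04·(-2.424) = 1.49696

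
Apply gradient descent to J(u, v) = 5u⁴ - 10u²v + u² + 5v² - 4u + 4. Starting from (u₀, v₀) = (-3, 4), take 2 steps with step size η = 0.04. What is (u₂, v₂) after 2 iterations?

(-610.5392, 38.944)

∇J = (20u³ - 20uv + 2u - 4, -10u² + 10v)
(u₁, v₁) = (-3, 4) − 0.04·(-310, -50) = (9.4, 6)
(u₂, v₂) = (9.4, 6) − 0.04·(15498.48, -823.6) = (-610.5392, 38.944)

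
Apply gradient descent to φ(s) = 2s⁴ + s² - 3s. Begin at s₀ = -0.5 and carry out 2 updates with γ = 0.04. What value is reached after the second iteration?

φ′(s) = 8s³ + 2s - 3
s₁ = -0.5 − 0.04·(-5) = -0.3
s₂ = -0.3 − 0.04·(-3.816) = -0.14736

-0.14736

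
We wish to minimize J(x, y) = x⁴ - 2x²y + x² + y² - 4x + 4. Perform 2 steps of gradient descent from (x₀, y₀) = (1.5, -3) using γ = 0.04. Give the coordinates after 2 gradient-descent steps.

∇J = (4x³ - 4xy + 2x - 4, -2x² + 2y)
(x₁, y₁) = (1.5, -3) − 0.04·(30.5, -10.5) = (0.28, -2.58)
(x₂, y₂) = (0.28, -2.58) − 0.04·(-0.462592, -5.3168) = (0.29850368, -2.367328)

(0.29850368, -2.367328)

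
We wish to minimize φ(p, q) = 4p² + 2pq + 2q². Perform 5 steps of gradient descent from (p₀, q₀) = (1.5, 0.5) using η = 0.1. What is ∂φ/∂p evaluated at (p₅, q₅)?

∇φ = (8p + 2q, 2p + 4q)
(p₁, q₁) = (1.5, 0.5) − 0.1·(13, 5) = (0.2, 0)
(p₂, q₂) = (0.2, 0) − 0.1·(1.6, 0.4) = (0.04, -0.04)
(p₃, q₃) = (0.04, -0.04) − 0.1·(0.24, -0.08) = (0.016, -0.032)
(p₄, q₄) = (0.016, -0.032) − 0.1·(0.064, -0.096) = (0.0096, -0.0224)
(p₅, q₅) = (0.0096, -0.0224) − 0.1·(0.032, -0.0704) = (0.0064, -0.01536)
∂φ/∂p at (0.0064, -0.01536) = 0.02048

0.02048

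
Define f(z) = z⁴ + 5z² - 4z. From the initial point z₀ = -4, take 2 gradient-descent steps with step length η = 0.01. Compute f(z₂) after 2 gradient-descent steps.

7.09412176

f′(z) = 4z³ + 10z - 4
z₁ = -4 − 0.01·(-300) = -1
z₂ = -1 − 0.01·(-18) = -0.82
f(-0.82) = 7.09412176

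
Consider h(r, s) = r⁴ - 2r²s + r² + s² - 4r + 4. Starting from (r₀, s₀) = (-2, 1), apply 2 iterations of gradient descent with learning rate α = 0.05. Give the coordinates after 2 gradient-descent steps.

(-0.2512, 1.186)

∇h = (4r³ - 4rs + 2r - 4, -2r² + 2s)
(r₁, s₁) = (-2, 1) − 0.05·(-32, -6) = (-0.4, 1.3)
(r₂, s₂) = (-0.4, 1.3) − 0.05·(-2.976, 2.28) = (-0.2512, 1.186)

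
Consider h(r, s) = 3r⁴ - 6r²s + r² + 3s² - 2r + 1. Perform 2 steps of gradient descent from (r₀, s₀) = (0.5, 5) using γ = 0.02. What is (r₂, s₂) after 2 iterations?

(1.93448104, 4.040972)

∇h = (12r³ - 12rs + 2r - 2, -6r² + 6s)
Step 1: at (0.5, 5), ∇h = (-29.5, 28.5) → (0.5, 5) − 0.02·(-29.5, 28.5) = (1.09, 4.43)
Step 2: at (1.09, 4.43), ∇h = (-42.224052, 19.4514) → (1.09, 4.43) − 0.02·(-42.224052, 19.4514) = (1.93448104, 4.040972)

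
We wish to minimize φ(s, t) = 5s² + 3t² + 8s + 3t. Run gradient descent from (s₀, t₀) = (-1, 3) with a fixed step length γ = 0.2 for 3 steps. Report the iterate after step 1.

(-0.6, -1.2)

∇φ = (10s + 8, 6t + 3)
(s₁, t₁) = (-1, 3) − 0.2·(-2, 21) = (-0.6, -1.2)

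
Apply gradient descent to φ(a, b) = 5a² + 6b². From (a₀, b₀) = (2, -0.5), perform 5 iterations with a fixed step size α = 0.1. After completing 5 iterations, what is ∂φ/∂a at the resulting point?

∇φ = (10a, 12b)
Step 1: at (2, -0.5), ∇φ = (20, -6) → (2, -0.5) − 0.1·(20, -6) = (0, 0.1)
Step 2: at (0, 0.1), ∇φ = (0, 1.2) → (0, 0.1) − 0.1·(0, 1.2) = (0, -0.02)
Step 3: at (0, -0.02), ∇φ = (0, -0.24) → (0, -0.02) − 0.1·(0, -0.24) = (0, 0.004)
Step 4: at (0, 0.004), ∇φ = (0, 0.048) → (0, 0.004) − 0.1·(0, 0.048) = (0, -0.0008)
Step 5: at (0, -0.0008), ∇φ = (0, -0.0096) → (0, -0.0008) − 0.1·(0, -0.0096) = (0, 0.00016)
∂φ/∂a at (0, 0.00016) = 0

0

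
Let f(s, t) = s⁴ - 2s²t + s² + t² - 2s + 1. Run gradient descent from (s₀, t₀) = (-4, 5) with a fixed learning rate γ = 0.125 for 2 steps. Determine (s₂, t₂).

∇f = (4s³ - 4st + 2s - 2, -2s² + 2t)
Step 1: at (-4, 5), ∇f = (-186, -22) → (-4, 5) − 0.125·(-186, -22) = (19.25, 7.75)
Step 2: at (19.25, 7.75), ∇f = (27973.0625, -725.625) → (19.25, 7.75) − 0.125·(27973.0625, -725.625) = (-3477.3828125, 98.453125)

(-3477.3828125, 98.453125)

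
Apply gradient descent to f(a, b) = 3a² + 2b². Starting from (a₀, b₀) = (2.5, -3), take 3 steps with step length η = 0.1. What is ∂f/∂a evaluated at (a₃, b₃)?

0.96

∇f = (6a, 4b)
(a₁, b₁) = (2.5, -3) − 0.1·(15, -12) = (1, -1.8)
(a₂, b₂) = (1, -1.8) − 0.1·(6, -7.2) = (0.4, -1.08)
(a₃, b₃) = (0.4, -1.08) − 0.1·(2.4, -4.32) = (0.16, -0.648)
∂f/∂a at (0.16, -0.648) = 0.96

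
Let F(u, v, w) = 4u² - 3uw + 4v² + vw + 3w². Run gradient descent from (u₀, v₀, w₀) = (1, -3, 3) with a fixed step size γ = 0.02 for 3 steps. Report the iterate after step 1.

(1.02, -2.58, 2.76)

∇F = (8u - 3w, 8v + w, -3u + v + 6w)
(u₁, v₁, w₁) = (1, -3, 3) − 0.02·(-1, -21, 12) = (1.02, -2.58, 2.76)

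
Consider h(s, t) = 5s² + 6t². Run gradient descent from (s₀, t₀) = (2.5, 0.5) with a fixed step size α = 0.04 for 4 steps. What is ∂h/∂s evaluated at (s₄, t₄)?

∇h = (10s, 12t)
(s₁, t₁) = (2.5, 0.5) − 0.04·(25, 6) = (1.5, 0.26)
(s₂, t₂) = (1.5, 0.26) − 0.04·(15, 3.12) = (0.9, 0.1352)
(s₃, t₃) = (0.9, 0.1352) − 0.04·(9, 1.6224) = (0.54, 0.070304)
(s₄, t₄) = (0.54, 0.070304) − 0.04·(5.4, 0.843648) = (0.324, 0.03655808)
∂h/∂s at (0.324, 0.03655808) = 3.24

3.24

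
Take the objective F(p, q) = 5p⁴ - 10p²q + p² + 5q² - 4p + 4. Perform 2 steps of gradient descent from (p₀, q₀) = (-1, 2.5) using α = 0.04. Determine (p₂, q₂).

(1.4012288, 2.67664)

∇F = (20p³ - 20pq + 2p - 4, -10p² + 10q)
Step 1: at (-1, 2.5), ∇F = (24, 15) → (-1, 2.5) − 0.04·(24, 15) = (-1.96, 1.9)
Step 2: at (-1.96, 1.9), ∇F = (-84.03072, -19.416) → (-1.96, 1.9) − 0.04·(-84.03072, -19.416) = (1.4012288, 2.67664)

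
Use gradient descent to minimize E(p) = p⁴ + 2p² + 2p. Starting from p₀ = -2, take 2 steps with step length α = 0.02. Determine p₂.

-1.02827008

E′(p) = 4p³ + 4p + 2
Step 1: E′(-2) = -38; p₁ = -2 − 0.02·(-38) = -1.24
Step 2: E′(-1.24) = -10.586496; p₂ = -1.24 − 0.02·(-10.586496) = -1.02827008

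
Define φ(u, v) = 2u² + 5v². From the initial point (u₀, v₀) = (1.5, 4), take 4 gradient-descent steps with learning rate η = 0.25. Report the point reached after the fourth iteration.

(0, 20.25)

∇φ = (4u, 10v)
Step 1: at (1.5, 4), ∇φ = (6, 40) → (1.5, 4) − 0.25·(6, 40) = (0, -6)
Step 2: at (0, -6), ∇φ = (0, -60) → (0, -6) − 0.25·(0, -60) = (0, 9)
Step 3: at (0, 9), ∇φ = (0, 90) → (0, 9) − 0.25·(0, 90) = (0, -13.5)
Step 4: at (0, -13.5), ∇φ = (0, -135) → (0, -13.5) − 0.25·(0, -135) = (0, 20.25)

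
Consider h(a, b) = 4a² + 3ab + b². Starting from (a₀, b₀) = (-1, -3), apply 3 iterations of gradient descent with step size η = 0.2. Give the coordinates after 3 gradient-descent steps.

(1.728, -0.864)

∇h = (8a + 3b, 3a + 2b)
Step 1: at (-1, -3), ∇h = (-17, -9) → (-1, -3) − 0.2·(-17, -9) = (2.4, -1.2)
Step 2: at (2.4, -1.2), ∇h = (15.6, 4.8) → (2.4, -1.2) − 0.2·(15.6, 4.8) = (-0.72, -2.16)
Step 3: at (-0.72, -2.16), ∇h = (-12.24, -6.48) → (-0.72, -2.16) − 0.2·(-12.24, -6.48) = (1.728, -0.864)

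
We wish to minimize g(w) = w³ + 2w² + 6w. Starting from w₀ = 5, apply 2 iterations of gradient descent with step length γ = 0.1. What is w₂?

-11.463

g′(w) = 3w² + 4w + 6
Step 1: g′(5) = 101; w₁ = 5 − 0.1·101 = -5.1
Step 2: g′(-5.1) = 63.63; w₂ = -5.1 − 0.1·63.63 = -11.463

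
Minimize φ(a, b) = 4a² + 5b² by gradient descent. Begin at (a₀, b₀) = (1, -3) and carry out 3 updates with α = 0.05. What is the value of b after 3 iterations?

-0.375

∇φ = (8a, 10b)
(a₁, b₁) = (1, -3) − 0.05·(8, -30) = (0.6, -1.5)
(a₂, b₂) = (0.6, -1.5) − 0.05·(4.8, -15) = (0.36, -0.75)
(a₃, b₃) = (0.36, -0.75) − 0.05·(2.88, -7.5) = (0.216, -0.375)
b = -0.375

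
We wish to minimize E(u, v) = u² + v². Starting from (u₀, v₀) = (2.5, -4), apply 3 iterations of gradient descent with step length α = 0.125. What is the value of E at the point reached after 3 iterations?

3.96002197265625

∇E = (2u, 2v)
Step 1: at (2.5, -4), ∇E = (5, -8) → (2.5, -4) − 0.125·(5, -8) = (1.875, -3)
Step 2: at (1.875, -3), ∇E = (3.75, -6) → (1.875, -3) − 0.125·(3.75, -6) = (1.40625, -2.25)
Step 3: at (1.40625, -2.25), ∇E = (2.8125, -4.5) → (1.40625, -2.25) − 0.125·(2.8125, -4.5) = (1.0546875, -1.6875)
E(1.0546875, -1.6875) = 3.96002197265625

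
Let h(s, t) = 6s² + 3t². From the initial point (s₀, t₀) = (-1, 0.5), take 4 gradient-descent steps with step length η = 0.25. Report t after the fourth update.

∇h = (12s, 6t)
Step 1: at (-1, 0.5), ∇h = (-12, 3) → (-1, 0.5) − 0.25·(-12, 3) = (2, -0.25)
Step 2: at (2, -0.25), ∇h = (24, -1.5) → (2, -0.25) − 0.25·(24, -1.5) = (-4, 0.125)
Step 3: at (-4, 0.125), ∇h = (-48, 0.75) → (-4, 0.125) − 0.25·(-48, 0.75) = (8, -0.0625)
Step 4: at (8, -0.0625), ∇h = (96, -0.375) → (8, -0.0625) − 0.25·(96, -0.375) = (-16, 0.03125)
t = 0.03125

0.03125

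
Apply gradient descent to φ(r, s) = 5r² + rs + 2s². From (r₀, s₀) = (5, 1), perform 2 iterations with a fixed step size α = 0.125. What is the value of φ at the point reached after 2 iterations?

∇φ = (10r + s, r + 4s)
(r₁, s₁) = (5, 1) − 0.125·(51, 9) = (-1.375, -0.125)
(r₂, s₂) = (-1.375, -0.125) − 0.125·(-13.875, -1.875) = (0.359375, 0.109375)
φ(0.359375, 0.109375) = 0.708984375

0.708984375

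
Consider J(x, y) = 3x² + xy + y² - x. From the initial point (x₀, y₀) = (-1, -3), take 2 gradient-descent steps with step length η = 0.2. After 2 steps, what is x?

0.32

∇J = (6x + y - 1, x + 2y)
Step 1: at (-1, -3), ∇J = (-10, -7) → (-1, -3) − 0.2·(-10, -7) = (1, -1.6)
Step 2: at (1, -1.6), ∇J = (3.4, -2.2) → (1, -1.6) − 0.2·(3.4, -2.2) = (0.32, -1.16)
x = 0.32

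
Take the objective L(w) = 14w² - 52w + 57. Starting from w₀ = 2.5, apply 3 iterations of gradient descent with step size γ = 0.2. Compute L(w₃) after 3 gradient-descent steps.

L′(w) = 28w - 52
Step 1: L′(2.5) = 18; w₁ = 2.5 − 0.2·18 = -1.1
Step 2: L′(-1.1) = -82.8; w₂ = -1.1 − 0.2·(-82.8) = 15.46
Step 3: L′(15.46) = 380.88; w₃ = 15.46 − 0.2·380.88 = -60.716
L(-60.716) = 54824.289184

54824.289184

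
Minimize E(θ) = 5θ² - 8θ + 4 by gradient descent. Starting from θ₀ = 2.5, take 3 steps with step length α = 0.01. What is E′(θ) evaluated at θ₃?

E′(θ) = 10θ - 8
θ₁ = 2.5 − 0.01·17 = 2.33
θ₂ = 2.33 − 0.01·15.3 = 2.177
θ₃ = 2.177 − 0.01·13.77 = 2.0393
E′(θ) at (2.0393) = 12.393

12.393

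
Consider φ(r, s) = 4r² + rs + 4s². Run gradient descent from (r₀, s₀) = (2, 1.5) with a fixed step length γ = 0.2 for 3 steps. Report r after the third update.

-0.912

∇φ = (8r + s, r + 8s)
Step 1: at (2, 1.5), ∇φ = (17.5, 14) → (2, 1.5) − 0.2·(17.5, 14) = (-1.5, -1.3)
Step 2: at (-1.5, -1.3), ∇φ = (-13.3, -11.9) → (-1.5, -1.3) − 0.2·(-13.3, -11.9) = (1.16, 1.08)
Step 3: at (1.16, 1.08), ∇φ = (10.36, 9.8) → (1.16, 1.08) − 0.2·(10.36, 9.8) = (-0.912, -0.88)
r = -0.912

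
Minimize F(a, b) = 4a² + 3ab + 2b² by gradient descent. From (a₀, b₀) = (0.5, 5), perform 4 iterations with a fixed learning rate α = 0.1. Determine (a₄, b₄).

∇F = (8a + 3b, 3a + 4b)
Step 1: at (0.5, 5), ∇F = (19, 21.5) → (0.5, 5) − 0.1·(19, 21.5) = (-1.4, 2.85)
Step 2: at (-1.4, 2.85), ∇F = (-2.65, 7.2) → (-1.4, 2.85) − 0.1·(-2.65, 7.2) = (-1.135, 2.13)
Step 3: at (-1.135, 2.13), ∇F = (-2.69, 5.115) → (-1.135, 2.13) − 0.1·(-2.69, 5.115) = (-0.866, 1.6185)
Step 4: at (-0.866, 1.6185), ∇F = (-2.0725, 3.876) → (-0.866, 1.6185) − 0.1·(-2.0725, 3.876) = (-0.65875, 1.2309)

(-0.65875, 1.2309)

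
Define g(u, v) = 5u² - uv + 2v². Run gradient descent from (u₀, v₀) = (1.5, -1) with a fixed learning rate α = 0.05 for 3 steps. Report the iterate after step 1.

(0.7, -0.725)

∇g = (10u - v, -u + 4v)
Step 1: at (1.5, -1), ∇g = (16, -5.5) → (1.5, -1) − 0.05·(16, -5.5) = (0.7, -0.725)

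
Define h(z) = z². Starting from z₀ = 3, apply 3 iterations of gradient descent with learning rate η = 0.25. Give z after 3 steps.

0.375

h′(z) = 2z
z₁ = 3 − 0.25·6 = 1.5
z₂ = 1.5 − 0.25·3 = 0.75
z₃ = 0.75 − 0.25·1.5 = 0.375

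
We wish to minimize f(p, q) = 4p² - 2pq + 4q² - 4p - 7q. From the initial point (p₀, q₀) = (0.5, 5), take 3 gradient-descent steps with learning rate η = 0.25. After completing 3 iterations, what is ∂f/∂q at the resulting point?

∇f = (8p - 2q - 4, -2p + 8q - 7)
(p₁, q₁) = (0.5, 5) − 0.25·(-10, 32) = (3, -3)
(p₂, q₂) = (3, -3) − 0.25·(26, -37) = (-3.5, 6.25)
(p₃, q₃) = (-3.5, 6.25) − 0.25·(-44.5, 50) = (7.625, -6.25)
∂f/∂q at (7.625, -6.25) = -72.25

-72.25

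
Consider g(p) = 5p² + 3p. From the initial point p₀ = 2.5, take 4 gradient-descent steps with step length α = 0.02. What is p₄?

0.84688

g′(p) = 10p + 3
p₁ = 2.5 − 0.02·28 = 1.94
p₂ = 1.94 − 0.02·22.4 = 1.492
p₃ = 1.492 − 0.02·17.92 = 1.1336
p₄ = 1.1336 − 0.02·14.336 = 0.84688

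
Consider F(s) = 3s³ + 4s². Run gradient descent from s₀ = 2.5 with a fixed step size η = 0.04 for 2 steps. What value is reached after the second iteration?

F′(s) = 9s² + 8s
Step 1: F′(2.5) = 76.25; s₁ = 2.5 − 0.04·76.25 = -0.55
Step 2: F′(-0.55) = -1.6775; s₂ = -0.55 − 0.04·(-1.6775) = -0.4829

-0.4829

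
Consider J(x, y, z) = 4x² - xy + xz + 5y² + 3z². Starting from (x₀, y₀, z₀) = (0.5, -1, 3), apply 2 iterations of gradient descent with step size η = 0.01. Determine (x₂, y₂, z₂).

(0.3493, -0.8013, 2.6419)

∇J = (8x - y + z, -x + 10y, x + 6z)
Step 1: at (0.5, -1, 3), ∇J = (8, -10.5, 18.5) → (0.5, -1, 3) − 0.01·(8, -10.5, 18.5) = (0.42, -0.895, 2.815)
Step 2: at (0.42, -0.895, 2.815), ∇J = (7.07, -9.37, 17.31) → (0.42, -0.895, 2.815) − 0.01·(7.07, -9.37, 17.31) = (0.3493, -0.8013, 2.6419)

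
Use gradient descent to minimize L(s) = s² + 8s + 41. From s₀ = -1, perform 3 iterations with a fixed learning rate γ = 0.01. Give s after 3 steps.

-1.176424

L′(s) = 2s + 8
s₁ = -1 − 0.01·6 = -1.06
s₂ = -1.06 − 0.01·5.88 = -1.1188
s₃ = -1.1188 − 0.01·5.7624 = -1.176424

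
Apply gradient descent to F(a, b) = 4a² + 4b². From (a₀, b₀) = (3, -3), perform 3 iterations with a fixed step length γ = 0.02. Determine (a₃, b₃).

(1.778112, -1.778112)

∇F = (8a, 8b)
(a₁, b₁) = (3, -3) − 0.02·(24, -24) = (2.52, -2.52)
(a₂, b₂) = (2.52, -2.52) − 0.02·(20.16, -20.16) = (2.1168, -2.1168)
(a₃, b₃) = (2.1168, -2.1168) − 0.02·(16.9344, -16.9344) = (1.778112, -1.778112)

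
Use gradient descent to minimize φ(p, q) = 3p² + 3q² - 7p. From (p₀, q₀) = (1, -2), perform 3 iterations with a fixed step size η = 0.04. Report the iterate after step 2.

(1.0704, -1.1552)

∇φ = (6p - 7, 6q)
Step 1: at (1, -2), ∇φ = (-1, -12) → (1, -2) − 0.04·(-1, -12) = (1.04, -1.52)
Step 2: at (1.04, -1.52), ∇φ = (-0.76, -9.12) → (1.04, -1.52) − 0.04·(-0.76, -9.12) = (1.0704, -1.1552)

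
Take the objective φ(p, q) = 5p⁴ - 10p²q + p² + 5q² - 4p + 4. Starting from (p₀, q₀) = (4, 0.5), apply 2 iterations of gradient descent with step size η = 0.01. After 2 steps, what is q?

8.96836

∇φ = (20p³ - 20pq + 2p - 4, -10p² + 10q)
(p₁, q₁) = (4, 0.5) − 0.01·(1244, -155) = (-8.44, 2.05)
(p₂, q₂) = (-8.44, 2.05) − 0.01·(-11699.07168, -691.836) = (108.5507168, 8.96836)
q = 8.96836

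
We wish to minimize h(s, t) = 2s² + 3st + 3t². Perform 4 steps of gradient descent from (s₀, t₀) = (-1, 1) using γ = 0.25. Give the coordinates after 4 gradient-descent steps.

(0.05859375, 0.28515625)

∇h = (4s + 3t, 3s + 6t)
(s₁, t₁) = (-1, 1) − 0.25·(-1, 3) = (-0.75, 0.25)
(s₂, t₂) = (-0.75, 0.25) − 0.25·(-2.25, -0.75) = (-0.1875, 0.4375)
(s₃, t₃) = (-0.1875, 0.4375) − 0.25·(0.5625, 2.0625) = (-0.328125, -0.078125)
(s₄, t₄) = (-0.328125, -0.078125) − 0.25·(-1.546875, -1.453125) = (0.05859375, 0.28515625)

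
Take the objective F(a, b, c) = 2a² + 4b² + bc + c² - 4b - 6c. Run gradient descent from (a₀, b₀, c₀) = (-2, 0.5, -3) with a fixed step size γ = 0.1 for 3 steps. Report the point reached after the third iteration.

(-0.432, 0.645, -0.2425)

∇F = (4a, 8b + c - 4, b + 2c - 6)
(a₁, b₁, c₁) = (-2, 0.5, -3) − 0.1·(-8, -3, -11.5) = (-1.2, 0.8, -1.85)
(a₂, b₂, c₂) = (-1.2, 0.8, -1.85) − 0.1·(-4.8, 0.55, -8.9) = (-0.72, 0.745, -0.96)
(a₃, b₃, c₃) = (-0.72, 0.745, -0.96) − 0.1·(-2.88, 1, -7.175) = (-0.432, 0.645, -0.2425)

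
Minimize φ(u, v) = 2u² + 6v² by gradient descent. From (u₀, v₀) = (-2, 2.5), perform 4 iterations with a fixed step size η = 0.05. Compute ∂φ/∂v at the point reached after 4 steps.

0.768

∇φ = (4u, 12v)
(u₁, v₁) = (-2, 2.5) − 0.05·(-8, 30) = (-1.6, 1)
(u₂, v₂) = (-1.6, 1) − 0.05·(-6.4, 12) = (-1.28, 0.4)
(u₃, v₃) = (-1.28, 0.4) − 0.05·(-5.12, 4.8) = (-1.024, 0.16)
(u₄, v₄) = (-1.024, 0.16) − 0.05·(-4.096, 1.92) = (-0.8192, 0.064)
∂φ/∂v at (-0.8192, 0.064) = 0.768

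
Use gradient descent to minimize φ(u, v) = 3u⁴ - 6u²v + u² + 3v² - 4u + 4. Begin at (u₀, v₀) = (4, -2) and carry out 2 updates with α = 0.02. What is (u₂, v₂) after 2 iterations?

(559.05042944, 21.559552)

∇φ = (12u³ - 12uv + 2u - 4, -6u² + 6v)
Step 1: at (4, -2), ∇φ = (868, -108) → (4, -2) − 0.02·(868, -108) = (-13.36, 0.16)
Step 2: at (-13.36, 0.16), ∇φ = (-28620.521472, -1069.9776) → (-13.36, 0.16) − 0.02·(-28620.521472, -1069.9776) = (559.05042944, 21.559552)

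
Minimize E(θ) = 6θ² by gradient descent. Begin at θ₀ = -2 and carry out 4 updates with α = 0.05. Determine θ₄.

E′(θ) = 12θ
θ₁ = -2 − 0.05·(-24) = -0.8
θ₂ = -0.8 − 0.05·(-9.6) = -0.32
θ₃ = -0.32 − 0.05·(-3.84) = -0.128
θ₄ = -0.128 − 0.05·(-1.536) = -0.0512

-0.0512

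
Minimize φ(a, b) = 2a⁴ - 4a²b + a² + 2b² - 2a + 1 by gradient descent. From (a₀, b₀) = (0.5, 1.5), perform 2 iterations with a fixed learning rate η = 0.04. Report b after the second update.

∇φ = (8a³ - 8ab + 2a - 2, -4a² + 4b)
Step 1: at (0.5, 1.5), ∇φ = (-6, 5) → (0.5, 1.5) − 0.04·(-6, 5) = (0.74, 1.3)
Step 2: at (0.74, 1.3), ∇φ = (-4.974208, 3.0096) → (0.74, 1.3) − 0.04·(-4.974208, 3.0096) = (0.93896832, 1.179616)
b = 1.179616

1.179616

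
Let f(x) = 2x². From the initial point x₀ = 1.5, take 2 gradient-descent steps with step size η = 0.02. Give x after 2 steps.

f′(x) = 4x
Step 1: f′(1.5) = 6; x₁ = 1.5 − 0.02·6 = 1.38
Step 2: f′(1.38) = 5.52; x₂ = 1.38 − 0.02·5.52 = 1.2696

1.2696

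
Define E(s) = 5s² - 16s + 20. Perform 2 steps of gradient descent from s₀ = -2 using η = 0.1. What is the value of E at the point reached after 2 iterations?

E′(s) = 10s - 16
Step 1: E′(-2) = -36; s₁ = -2 − 0.1·(-36) = 1.6
Step 2: E′(1.6) = 0; s₂ = 1.6 − 0.1·0 = 1.6
E(1.6) = 7.2

7.2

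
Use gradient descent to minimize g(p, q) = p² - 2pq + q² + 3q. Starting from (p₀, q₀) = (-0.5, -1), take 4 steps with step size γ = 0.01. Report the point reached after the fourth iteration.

∇g = (2p - 2q, -2p + 2q + 3)
(p₁, q₁) = (-0.5, -1) − 0.01·(1, 2) = (-0.51, -1.02)
(p₂, q₂) = (-0.51, -1.02) − 0.01·(1.02, 1.98) = (-0.5202, -1.0398)
(p₃, q₃) = (-0.5202, -1.0398) − 0.01·(1.0392, 1.9608) = (-0.530592, -1.059408)
(p₄, q₄) = (-0.530592, -1.059408) − 0.01·(1.057632, 1.942368) = (-0.54116832, -1.07883168)

(-0.54116832, -1.07883168)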